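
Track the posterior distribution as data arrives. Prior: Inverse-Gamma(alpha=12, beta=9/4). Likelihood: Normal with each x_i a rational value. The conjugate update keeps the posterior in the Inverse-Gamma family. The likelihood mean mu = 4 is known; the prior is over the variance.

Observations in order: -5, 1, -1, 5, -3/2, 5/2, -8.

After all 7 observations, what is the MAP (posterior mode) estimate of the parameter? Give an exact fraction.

obs 1: x=-5 → posterior Inverse-Gamma(25/2, 171/4)
obs 2: x=1 → posterior Inverse-Gamma(13, 189/4)
obs 3: x=-1 → posterior Inverse-Gamma(27/2, 239/4)
obs 4: x=5 → posterior Inverse-Gamma(14, 241/4)
obs 5: x=-3/2 → posterior Inverse-Gamma(29/2, 603/8)
obs 6: x=5/2 → posterior Inverse-Gamma(15, 153/2)
obs 7: x=-8 → posterior Inverse-Gamma(31/2, 297/2)

9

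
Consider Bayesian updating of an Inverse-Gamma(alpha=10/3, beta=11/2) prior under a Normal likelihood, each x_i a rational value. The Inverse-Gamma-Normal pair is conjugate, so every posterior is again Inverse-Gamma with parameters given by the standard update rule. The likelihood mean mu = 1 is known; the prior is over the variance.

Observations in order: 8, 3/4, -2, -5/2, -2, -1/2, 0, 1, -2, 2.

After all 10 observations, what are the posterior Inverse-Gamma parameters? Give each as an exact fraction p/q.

alpha=25/3, beta=1657/32

obs 1: x=8 → posterior Inverse-Gamma(23/6, 30)
obs 2: x=3/4 → posterior Inverse-Gamma(13/3, 961/32)
obs 3: x=-2 → posterior Inverse-Gamma(29/6, 1105/32)
obs 4: x=-5/2 → posterior Inverse-Gamma(16/3, 1301/32)
obs 5: x=-2 → posterior Inverse-Gamma(35/6, 1445/32)
obs 6: x=-1/2 → posterior Inverse-Gamma(19/3, 1481/32)
obs 7: x=0 → posterior Inverse-Gamma(41/6, 1497/32)
obs 8: x=1 → posterior Inverse-Gamma(22/3, 1497/32)
obs 9: x=-2 → posterior Inverse-Gamma(47/6, 1641/32)
obs 10: x=2 → posterior Inverse-Gamma(25/3, 1657/32)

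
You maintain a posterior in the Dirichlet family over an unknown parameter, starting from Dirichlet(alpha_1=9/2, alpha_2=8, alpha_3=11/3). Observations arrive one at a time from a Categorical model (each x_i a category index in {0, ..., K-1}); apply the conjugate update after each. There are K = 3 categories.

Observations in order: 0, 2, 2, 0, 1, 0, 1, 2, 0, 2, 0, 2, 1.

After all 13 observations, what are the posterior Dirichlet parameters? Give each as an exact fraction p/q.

obs 1: x=0 → posterior Dirichlet(11/2, 8, 11/3)
obs 2: x=2 → posterior Dirichlet(11/2, 8, 14/3)
obs 3: x=2 → posterior Dirichlet(11/2, 8, 17/3)
obs 4: x=0 → posterior Dirichlet(13/2, 8, 17/3)
obs 5: x=1 → posterior Dirichlet(13/2, 9, 17/3)
obs 6: x=0 → posterior Dirichlet(15/2, 9, 17/3)
obs 7: x=1 → posterior Dirichlet(15/2, 10, 17/3)
obs 8: x=2 → posterior Dirichlet(15/2, 10, 20/3)
obs 9: x=0 → posterior Dirichlet(17/2, 10, 20/3)
obs 10: x=2 → posterior Dirichlet(17/2, 10, 23/3)
obs 11: x=0 → posterior Dirichlet(19/2, 10, 23/3)
obs 12: x=2 → posterior Dirichlet(19/2, 10, 26/3)
obs 13: x=1 → posterior Dirichlet(19/2, 11, 26/3)

alpha_1=19/2, alpha_2=11, alpha_3=26/3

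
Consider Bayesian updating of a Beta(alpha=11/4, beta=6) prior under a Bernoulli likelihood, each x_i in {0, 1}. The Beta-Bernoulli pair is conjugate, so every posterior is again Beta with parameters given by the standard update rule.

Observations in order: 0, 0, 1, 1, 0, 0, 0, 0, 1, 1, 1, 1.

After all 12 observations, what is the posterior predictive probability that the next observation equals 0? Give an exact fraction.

48/83

obs 1: x=0 → posterior Beta(11/4, 7)
obs 2: x=0 → posterior Beta(11/4, 8)
obs 3: x=1 → posterior Beta(15/4, 8)
obs 4: x=1 → posterior Beta(19/4, 8)
obs 5: x=0 → posterior Beta(19/4, 9)
obs 6: x=0 → posterior Beta(19/4, 10)
obs 7: x=0 → posterior Beta(19/4, 11)
obs 8: x=0 → posterior Beta(19/4, 12)
obs 9: x=1 → posterior Beta(23/4, 12)
obs 10: x=1 → posterior Beta(27/4, 12)
obs 11: x=1 → posterior Beta(31/4, 12)
obs 12: x=1 → posterior Beta(35/4, 12)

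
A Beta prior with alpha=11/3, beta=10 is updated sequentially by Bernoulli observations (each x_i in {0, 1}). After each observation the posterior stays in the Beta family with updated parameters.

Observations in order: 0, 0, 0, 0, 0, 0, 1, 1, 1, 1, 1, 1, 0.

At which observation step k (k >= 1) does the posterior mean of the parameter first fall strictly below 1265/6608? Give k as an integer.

k = 6

obs 1: x=0 → posterior Beta(11/3, 11)
obs 2: x=0 → posterior Beta(11/3, 12)
obs 3: x=0 → posterior Beta(11/3, 13)
obs 4: x=0 → posterior Beta(11/3, 14)
obs 5: x=0 → posterior Beta(11/3, 15)
obs 6: x=0 → posterior Beta(11/3, 16)
obs 7: x=1 → posterior Beta(14/3, 16)
obs 8: x=1 → posterior Beta(17/3, 16)
obs 9: x=1 → posterior Beta(20/3, 16)
obs 10: x=1 → posterior Beta(23/3, 16)
obs 11: x=1 → posterior Beta(26/3, 16)
obs 12: x=1 → posterior Beta(29/3, 16)
obs 13: x=0 → posterior Beta(29/3, 17)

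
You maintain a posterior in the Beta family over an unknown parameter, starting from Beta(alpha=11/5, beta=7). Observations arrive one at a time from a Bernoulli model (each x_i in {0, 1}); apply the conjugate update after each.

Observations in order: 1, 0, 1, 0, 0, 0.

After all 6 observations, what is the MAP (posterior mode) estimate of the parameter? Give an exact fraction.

8/33

obs 1: x=1 → posterior Beta(16/5, 7)
obs 2: x=0 → posterior Beta(16/5, 8)
obs 3: x=1 → posterior Beta(21/5, 8)
obs 4: x=0 → posterior Beta(21/5, 9)
obs 5: x=0 → posterior Beta(21/5, 10)
obs 6: x=0 → posterior Beta(21/5, 11)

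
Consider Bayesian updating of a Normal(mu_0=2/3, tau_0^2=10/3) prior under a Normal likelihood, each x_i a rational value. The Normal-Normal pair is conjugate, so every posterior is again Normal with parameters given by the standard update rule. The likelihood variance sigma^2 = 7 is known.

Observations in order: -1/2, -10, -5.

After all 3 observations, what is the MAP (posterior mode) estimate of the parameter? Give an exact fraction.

-47/17

obs 1: x=-1/2 → posterior Normal(9/31, 70/31)
obs 2: x=-10 → posterior Normal(-91/41, 70/41)
obs 3: x=-5 → posterior Normal(-47/17, 70/51)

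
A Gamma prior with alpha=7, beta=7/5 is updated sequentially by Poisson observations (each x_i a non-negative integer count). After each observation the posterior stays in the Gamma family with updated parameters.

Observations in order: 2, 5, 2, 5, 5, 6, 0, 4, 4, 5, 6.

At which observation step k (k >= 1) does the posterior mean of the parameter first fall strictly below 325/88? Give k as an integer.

k = 3

obs 1: x=2 → posterior Gamma(9, 12/5)
obs 2: x=5 → posterior Gamma(14, 17/5)
obs 3: x=2 → posterior Gamma(16, 22/5)
obs 4: x=5 → posterior Gamma(21, 27/5)
obs 5: x=5 → posterior Gamma(26, 32/5)
obs 6: x=6 → posterior Gamma(32, 37/5)
obs 7: x=0 → posterior Gamma(32, 42/5)
obs 8: x=4 → posterior Gamma(36, 47/5)
obs 9: x=4 → posterior Gamma(40, 52/5)
obs 10: x=5 → posterior Gamma(45, 57/5)
obs 11: x=6 → posterior Gamma(51, 62/5)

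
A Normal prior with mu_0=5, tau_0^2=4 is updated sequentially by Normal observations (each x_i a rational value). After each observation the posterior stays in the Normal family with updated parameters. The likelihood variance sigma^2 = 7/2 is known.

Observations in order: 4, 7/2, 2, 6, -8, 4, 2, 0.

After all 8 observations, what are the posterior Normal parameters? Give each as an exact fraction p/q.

mu_0=143/71, tau_0^2=28/71

obs 1: x=4 → posterior Normal(67/15, 28/15)
obs 2: x=7/2 → posterior Normal(95/23, 28/23)
obs 3: x=2 → posterior Normal(111/31, 28/31)
obs 4: x=6 → posterior Normal(53/13, 28/39)
obs 5: x=-8 → posterior Normal(95/47, 28/47)
obs 6: x=4 → posterior Normal(127/55, 28/55)
obs 7: x=2 → posterior Normal(143/63, 4/9)
obs 8: x=0 → posterior Normal(143/71, 28/71)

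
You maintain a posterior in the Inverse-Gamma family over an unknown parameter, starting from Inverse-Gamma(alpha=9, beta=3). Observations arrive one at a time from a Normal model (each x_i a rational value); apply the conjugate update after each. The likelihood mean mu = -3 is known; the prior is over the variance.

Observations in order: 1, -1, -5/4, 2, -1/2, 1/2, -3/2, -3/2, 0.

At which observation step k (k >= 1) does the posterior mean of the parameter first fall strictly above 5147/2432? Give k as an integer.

obs 1: x=1 → posterior Inverse-Gamma(19/2, 11)
obs 2: x=-1 → posterior Inverse-Gamma(10, 13)
obs 3: x=-5/4 → posterior Inverse-Gamma(21/2, 465/32)
obs 4: x=2 → posterior Inverse-Gamma(11, 865/32)
obs 5: x=-1/2 → posterior Inverse-Gamma(23/2, 965/32)
obs 6: x=1/2 → posterior Inverse-Gamma(12, 1161/32)
obs 7: x=-3/2 → posterior Inverse-Gamma(25/2, 1197/32)
obs 8: x=-3/2 → posterior Inverse-Gamma(13, 1233/32)
obs 9: x=0 → posterior Inverse-Gamma(27/2, 1377/32)

k = 4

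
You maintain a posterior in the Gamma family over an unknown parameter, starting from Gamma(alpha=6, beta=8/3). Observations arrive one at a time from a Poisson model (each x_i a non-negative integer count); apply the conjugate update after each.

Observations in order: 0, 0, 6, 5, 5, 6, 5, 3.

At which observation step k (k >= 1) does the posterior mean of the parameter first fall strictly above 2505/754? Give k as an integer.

obs 1: x=0 → posterior Gamma(6, 11/3)
obs 2: x=0 → posterior Gamma(6, 14/3)
obs 3: x=6 → posterior Gamma(12, 17/3)
obs 4: x=5 → posterior Gamma(17, 20/3)
obs 5: x=5 → posterior Gamma(22, 23/3)
obs 6: x=6 → posterior Gamma(28, 26/3)
obs 7: x=5 → posterior Gamma(33, 29/3)
obs 8: x=3 → posterior Gamma(36, 32/3)

k = 7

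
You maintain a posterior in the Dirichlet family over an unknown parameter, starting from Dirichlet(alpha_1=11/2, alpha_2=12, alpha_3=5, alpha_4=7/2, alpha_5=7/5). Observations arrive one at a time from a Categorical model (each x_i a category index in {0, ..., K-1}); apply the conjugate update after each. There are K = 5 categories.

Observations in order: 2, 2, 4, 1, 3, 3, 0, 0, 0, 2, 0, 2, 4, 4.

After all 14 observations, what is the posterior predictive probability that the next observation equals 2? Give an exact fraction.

obs 1: x=2 → posterior Dirichlet(11/2, 12, 6, 7/2, 7/5)
obs 2: x=2 → posterior Dirichlet(11/2, 12, 7, 7/2, 7/5)
obs 3: x=4 → posterior Dirichlet(11/2, 12, 7, 7/2, 12/5)
obs 4: x=1 → posterior Dirichlet(11/2, 13, 7, 7/2, 12/5)
obs 5: x=3 → posterior Dirichlet(11/2, 13, 7, 9/2, 12/5)
obs 6: x=3 → posterior Dirichlet(11/2, 13, 7, 11/2, 12/5)
obs 7: x=0 → posterior Dirichlet(13/2, 13, 7, 11/2, 12/5)
obs 8: x=0 → posterior Dirichlet(15/2, 13, 7, 11/2, 12/5)
obs 9: x=0 → posterior Dirichlet(17/2, 13, 7, 11/2, 12/5)
obs 10: x=2 → posterior Dirichlet(17/2, 13, 8, 11/2, 12/5)
obs 11: x=0 → posterior Dirichlet(19/2, 13, 8, 11/2, 12/5)
obs 12: x=2 → posterior Dirichlet(19/2, 13, 9, 11/2, 12/5)
obs 13: x=4 → posterior Dirichlet(19/2, 13, 9, 11/2, 17/5)
obs 14: x=4 → posterior Dirichlet(19/2, 13, 9, 11/2, 22/5)

5/23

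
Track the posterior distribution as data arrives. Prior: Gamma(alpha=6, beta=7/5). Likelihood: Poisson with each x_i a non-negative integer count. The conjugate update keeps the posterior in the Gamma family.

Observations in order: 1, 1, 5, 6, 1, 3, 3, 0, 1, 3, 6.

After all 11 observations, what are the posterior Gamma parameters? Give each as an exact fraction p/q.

alpha=36, beta=62/5

obs 1: x=1 → posterior Gamma(7, 12/5)
obs 2: x=1 → posterior Gamma(8, 17/5)
obs 3: x=5 → posterior Gamma(13, 22/5)
obs 4: x=6 → posterior Gamma(19, 27/5)
obs 5: x=1 → posterior Gamma(20, 32/5)
obs 6: x=3 → posterior Gamma(23, 37/5)
obs 7: x=3 → posterior Gamma(26, 42/5)
obs 8: x=0 → posterior Gamma(26, 47/5)
obs 9: x=1 → posterior Gamma(27, 52/5)
obs 10: x=3 → posterior Gamma(30, 57/5)
obs 11: x=6 → posterior Gamma(36, 62/5)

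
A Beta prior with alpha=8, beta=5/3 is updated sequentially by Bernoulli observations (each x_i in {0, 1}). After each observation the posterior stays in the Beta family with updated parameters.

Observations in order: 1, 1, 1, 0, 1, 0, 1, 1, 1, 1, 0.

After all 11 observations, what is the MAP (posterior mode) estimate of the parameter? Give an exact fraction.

45/56

obs 1: x=1 → posterior Beta(9, 5/3)
obs 2: x=1 → posterior Beta(10, 5/3)
obs 3: x=1 → posterior Beta(11, 5/3)
obs 4: x=0 → posterior Beta(11, 8/3)
obs 5: x=1 → posterior Beta(12, 8/3)
obs 6: x=0 → posterior Beta(12, 11/3)
obs 7: x=1 → posterior Beta(13, 11/3)
obs 8: x=1 → posterior Beta(14, 11/3)
obs 9: x=1 → posterior Beta(15, 11/3)
obs 10: x=1 → posterior Beta(16, 11/3)
obs 11: x=0 → posterior Beta(16, 14/3)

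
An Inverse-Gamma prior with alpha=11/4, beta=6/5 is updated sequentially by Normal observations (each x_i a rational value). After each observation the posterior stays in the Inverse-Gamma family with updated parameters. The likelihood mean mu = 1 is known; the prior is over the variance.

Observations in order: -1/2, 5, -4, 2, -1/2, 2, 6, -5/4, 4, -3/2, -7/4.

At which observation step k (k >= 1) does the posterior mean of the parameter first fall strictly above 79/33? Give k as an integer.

obs 1: x=-1/2 → posterior Inverse-Gamma(13/4, 93/40)
obs 2: x=5 → posterior Inverse-Gamma(15/4, 413/40)
obs 3: x=-4 → posterior Inverse-Gamma(17/4, 913/40)
obs 4: x=2 → posterior Inverse-Gamma(19/4, 933/40)
obs 5: x=-1/2 → posterior Inverse-Gamma(21/4, 489/20)
obs 6: x=2 → posterior Inverse-Gamma(23/4, 499/20)
obs 7: x=6 → posterior Inverse-Gamma(25/4, 749/20)
obs 8: x=-5/4 → posterior Inverse-Gamma(27/4, 6397/160)
obs 9: x=4 → posterior Inverse-Gamma(29/4, 7117/160)
obs 10: x=-3/2 → posterior Inverse-Gamma(31/4, 7617/160)
obs 11: x=-7/4 → posterior Inverse-Gamma(33/4, 4111/80)

k = 2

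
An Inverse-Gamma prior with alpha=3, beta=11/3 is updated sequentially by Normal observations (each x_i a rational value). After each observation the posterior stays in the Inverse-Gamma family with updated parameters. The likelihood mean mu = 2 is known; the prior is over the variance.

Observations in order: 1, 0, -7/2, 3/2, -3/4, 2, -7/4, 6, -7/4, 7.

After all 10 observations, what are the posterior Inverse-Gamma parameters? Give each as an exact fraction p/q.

alpha=8, beta=5737/96

obs 1: x=1 → posterior Inverse-Gamma(7/2, 25/6)
obs 2: x=0 → posterior Inverse-Gamma(4, 37/6)
obs 3: x=-7/2 → posterior Inverse-Gamma(9/2, 511/24)
obs 4: x=3/2 → posterior Inverse-Gamma(5, 257/12)
obs 5: x=-3/4 → posterior Inverse-Gamma(11/2, 2419/96)
obs 6: x=2 → posterior Inverse-Gamma(6, 2419/96)
obs 7: x=-7/4 → posterior Inverse-Gamma(13/2, 1547/48)
obs 8: x=6 → posterior Inverse-Gamma(7, 1931/48)
obs 9: x=-7/4 → posterior Inverse-Gamma(15/2, 4537/96)
obs 10: x=7 → posterior Inverse-Gamma(8, 5737/96)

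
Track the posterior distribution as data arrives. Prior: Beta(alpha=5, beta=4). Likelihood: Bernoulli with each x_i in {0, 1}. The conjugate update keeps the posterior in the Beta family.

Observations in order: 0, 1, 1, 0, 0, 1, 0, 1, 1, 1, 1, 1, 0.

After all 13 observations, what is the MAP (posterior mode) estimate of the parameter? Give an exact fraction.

obs 1: x=0 → posterior Beta(5, 5)
obs 2: x=1 → posterior Beta(6, 5)
obs 3: x=1 → posterior Beta(7, 5)
obs 4: x=0 → posterior Beta(7, 6)
obs 5: x=0 → posterior Beta(7, 7)
obs 6: x=1 → posterior Beta(8, 7)
obs 7: x=0 → posterior Beta(8, 8)
obs 8: x=1 → posterior Beta(9, 8)
obs 9: x=1 → posterior Beta(10, 8)
obs 10: x=1 → posterior Beta(11, 8)
obs 11: x=1 → posterior Beta(12, 8)
obs 12: x=1 → posterior Beta(13, 8)
obs 13: x=0 → posterior Beta(13, 9)

3/5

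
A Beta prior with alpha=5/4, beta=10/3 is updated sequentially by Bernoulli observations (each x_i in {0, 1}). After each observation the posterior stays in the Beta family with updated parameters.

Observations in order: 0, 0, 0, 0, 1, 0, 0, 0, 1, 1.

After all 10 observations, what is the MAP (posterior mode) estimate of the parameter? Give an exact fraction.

obs 1: x=0 → posterior Beta(5/4, 13/3)
obs 2: x=0 → posterior Beta(5/4, 16/3)
obs 3: x=0 → posterior Beta(5/4, 19/3)
obs 4: x=0 → posterior Beta(5/4, 22/3)
obs 5: x=1 → posterior Beta(9/4, 22/3)
obs 6: x=0 → posterior Beta(9/4, 25/3)
obs 7: x=0 → posterior Beta(9/4, 28/3)
obs 8: x=0 → posterior Beta(9/4, 31/3)
obs 9: x=1 → posterior Beta(13/4, 31/3)
obs 10: x=1 → posterior Beta(17/4, 31/3)

39/151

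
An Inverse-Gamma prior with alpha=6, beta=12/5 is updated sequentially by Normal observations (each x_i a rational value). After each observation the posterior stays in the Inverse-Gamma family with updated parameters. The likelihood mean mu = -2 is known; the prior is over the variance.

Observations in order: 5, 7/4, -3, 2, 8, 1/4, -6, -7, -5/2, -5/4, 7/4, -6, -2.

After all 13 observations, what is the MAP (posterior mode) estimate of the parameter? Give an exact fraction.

obs 1: x=5 → posterior Inverse-Gamma(13/2, 269/10)
obs 2: x=7/4 → posterior Inverse-Gamma(7, 5429/160)
obs 3: x=-3 → posterior Inverse-Gamma(15/2, 5509/160)
obs 4: x=2 → posterior Inverse-Gamma(8, 6789/160)
obs 5: x=8 → posterior Inverse-Gamma(17/2, 14789/160)
obs 6: x=1/4 → posterior Inverse-Gamma(9, 7597/80)
obs 7: x=-6 → posterior Inverse-Gamma(19/2, 8237/80)
obs 8: x=-7 → posterior Inverse-Gamma(10, 9237/80)
obs 9: x=-5/2 → posterior Inverse-Gamma(21/2, 9247/80)
obs 10: x=-5/4 → posterior Inverse-Gamma(11, 18539/160)
obs 11: x=7/4 → posterior Inverse-Gamma(23/2, 1229/10)
obs 12: x=-6 → posterior Inverse-Gamma(12, 1309/10)
obs 13: x=-2 → posterior Inverse-Gamma(25/2, 1309/10)

1309/135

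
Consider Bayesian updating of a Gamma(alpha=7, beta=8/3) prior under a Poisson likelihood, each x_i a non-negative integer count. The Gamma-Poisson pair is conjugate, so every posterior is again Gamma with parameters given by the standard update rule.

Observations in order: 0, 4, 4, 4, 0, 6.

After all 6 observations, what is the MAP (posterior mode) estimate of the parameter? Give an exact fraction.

36/13

obs 1: x=0 → posterior Gamma(7, 11/3)
obs 2: x=4 → posterior Gamma(11, 14/3)
obs 3: x=4 → posterior Gamma(15, 17/3)
obs 4: x=4 → posterior Gamma(19, 20/3)
obs 5: x=0 → posterior Gamma(19, 23/3)
obs 6: x=6 → posterior Gamma(25, 26/3)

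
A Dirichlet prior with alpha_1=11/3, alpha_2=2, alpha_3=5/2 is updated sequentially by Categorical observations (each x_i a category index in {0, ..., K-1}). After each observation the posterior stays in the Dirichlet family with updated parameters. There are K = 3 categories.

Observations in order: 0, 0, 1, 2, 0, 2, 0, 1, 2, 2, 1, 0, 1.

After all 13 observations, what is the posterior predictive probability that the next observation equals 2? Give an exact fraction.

39/127

obs 1: x=0 → posterior Dirichlet(14/3, 2, 5/2)
obs 2: x=0 → posterior Dirichlet(17/3, 2, 5/2)
obs 3: x=1 → posterior Dirichlet(17/3, 3, 5/2)
obs 4: x=2 → posterior Dirichlet(17/3, 3, 7/2)
obs 5: x=0 → posterior Dirichlet(20/3, 3, 7/2)
obs 6: x=2 → posterior Dirichlet(20/3, 3, 9/2)
obs 7: x=0 → posterior Dirichlet(23/3, 3, 9/2)
obs 8: x=1 → posterior Dirichlet(23/3, 4, 9/2)
obs 9: x=2 → posterior Dirichlet(23/3, 4, 11/2)
obs 10: x=2 → posterior Dirichlet(23/3, 4, 13/2)
obs 11: x=1 → posterior Dirichlet(23/3, 5, 13/2)
obs 12: x=0 → posterior Dirichlet(26/3, 5, 13/2)
obs 13: x=1 → posterior Dirichlet(26/3, 6, 13/2)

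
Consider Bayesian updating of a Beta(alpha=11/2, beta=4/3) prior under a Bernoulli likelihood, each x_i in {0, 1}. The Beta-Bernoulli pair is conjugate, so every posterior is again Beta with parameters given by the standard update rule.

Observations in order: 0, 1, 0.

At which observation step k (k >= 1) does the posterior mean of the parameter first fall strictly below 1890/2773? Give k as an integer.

obs 1: x=0 → posterior Beta(11/2, 7/3)
obs 2: x=1 → posterior Beta(13/2, 7/3)
obs 3: x=0 → posterior Beta(13/2, 10/3)

k = 3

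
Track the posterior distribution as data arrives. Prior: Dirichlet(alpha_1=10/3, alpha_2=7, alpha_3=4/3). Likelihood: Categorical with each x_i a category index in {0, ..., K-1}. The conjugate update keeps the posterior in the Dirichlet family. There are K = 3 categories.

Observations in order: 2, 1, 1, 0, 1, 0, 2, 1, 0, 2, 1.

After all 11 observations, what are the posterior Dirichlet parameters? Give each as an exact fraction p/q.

obs 1: x=2 → posterior Dirichlet(10/3, 7, 7/3)
obs 2: x=1 → posterior Dirichlet(10/3, 8, 7/3)
obs 3: x=1 → posterior Dirichlet(10/3, 9, 7/3)
obs 4: x=0 → posterior Dirichlet(13/3, 9, 7/3)
obs 5: x=1 → posterior Dirichlet(13/3, 10, 7/3)
obs 6: x=0 → posterior Dirichlet(16/3, 10, 7/3)
obs 7: x=2 → posterior Dirichlet(16/3, 10, 10/3)
obs 8: x=1 → posterior Dirichlet(16/3, 11, 10/3)
obs 9: x=0 → posterior Dirichlet(19/3, 11, 10/3)
obs 10: x=2 → posterior Dirichlet(19/3, 11, 13/3)
obs 11: x=1 → posterior Dirichlet(19/3, 12, 13/3)

alpha_1=19/3, alpha_2=12, alpha_3=13/3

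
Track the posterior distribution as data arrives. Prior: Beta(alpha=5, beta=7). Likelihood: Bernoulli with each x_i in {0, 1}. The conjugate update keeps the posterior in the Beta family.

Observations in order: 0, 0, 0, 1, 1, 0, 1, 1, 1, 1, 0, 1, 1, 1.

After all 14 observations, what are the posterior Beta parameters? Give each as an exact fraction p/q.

alpha=14, beta=12

obs 1: x=0 → posterior Beta(5, 8)
obs 2: x=0 → posterior Beta(5, 9)
obs 3: x=0 → posterior Beta(5, 10)
obs 4: x=1 → posterior Beta(6, 10)
obs 5: x=1 → posterior Beta(7, 10)
obs 6: x=0 → posterior Beta(7, 11)
obs 7: x=1 → posterior Beta(8, 11)
obs 8: x=1 → posterior Beta(9, 11)
obs 9: x=1 → posterior Beta(10, 11)
obs 10: x=1 → posterior Beta(11, 11)
obs 11: x=0 → posterior Beta(11, 12)
obs 12: x=1 → posterior Beta(12, 12)
obs 13: x=1 → posterior Beta(13, 12)
obs 14: x=1 → posterior Beta(14, 12)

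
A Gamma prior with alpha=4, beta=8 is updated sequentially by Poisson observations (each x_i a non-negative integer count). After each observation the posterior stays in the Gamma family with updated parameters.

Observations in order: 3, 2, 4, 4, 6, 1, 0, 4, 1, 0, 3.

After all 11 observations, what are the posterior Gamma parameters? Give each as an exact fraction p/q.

alpha=32, beta=19

obs 1: x=3 → posterior Gamma(7, 9)
obs 2: x=2 → posterior Gamma(9, 10)
obs 3: x=4 → posterior Gamma(13, 11)
obs 4: x=4 → posterior Gamma(17, 12)
obs 5: x=6 → posterior Gamma(23, 13)
obs 6: x=1 → posterior Gamma(24, 14)
obs 7: x=0 → posterior Gamma(24, 15)
obs 8: x=4 → posterior Gamma(28, 16)
obs 9: x=1 → posterior Gamma(29, 17)
obs 10: x=0 → posterior Gamma(29, 18)
obs 11: x=3 → posterior Gamma(32, 19)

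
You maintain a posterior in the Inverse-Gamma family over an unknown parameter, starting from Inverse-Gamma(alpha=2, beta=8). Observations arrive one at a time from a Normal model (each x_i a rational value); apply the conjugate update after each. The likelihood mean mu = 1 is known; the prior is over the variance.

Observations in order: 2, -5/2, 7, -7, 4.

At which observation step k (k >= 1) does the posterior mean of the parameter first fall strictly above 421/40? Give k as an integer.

obs 1: x=2 → posterior Inverse-Gamma(5/2, 17/2)
obs 2: x=-5/2 → posterior Inverse-Gamma(3, 117/8)
obs 3: x=7 → posterior Inverse-Gamma(7/2, 261/8)
obs 4: x=-7 → posterior Inverse-Gamma(4, 517/8)
obs 5: x=4 → posterior Inverse-Gamma(9/2, 553/8)

k = 3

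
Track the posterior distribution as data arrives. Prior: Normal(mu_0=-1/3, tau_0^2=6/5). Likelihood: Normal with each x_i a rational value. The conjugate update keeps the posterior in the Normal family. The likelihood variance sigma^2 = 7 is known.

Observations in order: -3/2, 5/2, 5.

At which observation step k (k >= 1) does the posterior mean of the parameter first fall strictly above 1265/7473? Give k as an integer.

k = 3

obs 1: x=-3/2 → posterior Normal(-62/123, 42/41)
obs 2: x=5/2 → posterior Normal(-17/141, 42/47)
obs 3: x=5 → posterior Normal(73/159, 42/53)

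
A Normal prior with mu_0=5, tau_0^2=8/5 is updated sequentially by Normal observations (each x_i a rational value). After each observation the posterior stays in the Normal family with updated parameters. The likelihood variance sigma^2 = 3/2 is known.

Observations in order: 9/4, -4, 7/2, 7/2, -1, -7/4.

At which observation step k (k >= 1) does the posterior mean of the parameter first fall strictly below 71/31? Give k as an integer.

k = 2

obs 1: x=9/4 → posterior Normal(111/31, 24/31)
obs 2: x=-4 → posterior Normal(1, 24/47)
obs 3: x=7/2 → posterior Normal(103/63, 8/21)
obs 4: x=7/2 → posterior Normal(159/79, 24/79)
obs 5: x=-1 → posterior Normal(143/95, 24/95)
obs 6: x=-7/4 → posterior Normal(115/111, 8/37)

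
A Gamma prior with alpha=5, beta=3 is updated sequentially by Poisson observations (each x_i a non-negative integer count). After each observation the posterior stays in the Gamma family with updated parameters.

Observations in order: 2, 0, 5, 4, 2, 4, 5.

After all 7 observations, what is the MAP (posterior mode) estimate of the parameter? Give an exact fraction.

13/5

obs 1: x=2 → posterior Gamma(7, 4)
obs 2: x=0 → posterior Gamma(7, 5)
obs 3: x=5 → posterior Gamma(12, 6)
obs 4: x=4 → posterior Gamma(16, 7)
obs 5: x=2 → posterior Gamma(18, 8)
obs 6: x=4 → posterior Gamma(22, 9)
obs 7: x=5 → posterior Gamma(27, 10)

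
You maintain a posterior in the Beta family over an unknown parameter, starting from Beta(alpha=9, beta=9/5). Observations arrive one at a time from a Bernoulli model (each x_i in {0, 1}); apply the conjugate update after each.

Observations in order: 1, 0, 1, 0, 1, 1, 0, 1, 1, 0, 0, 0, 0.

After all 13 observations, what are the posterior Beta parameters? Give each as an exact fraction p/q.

alpha=15, beta=44/5

obs 1: x=1 → posterior Beta(10, 9/5)
obs 2: x=0 → posterior Beta(10, 14/5)
obs 3: x=1 → posterior Beta(11, 14/5)
obs 4: x=0 → posterior Beta(11, 19/5)
obs 5: x=1 → posterior Beta(12, 19/5)
obs 6: x=1 → posterior Beta(13, 19/5)
obs 7: x=0 → posterior Beta(13, 24/5)
obs 8: x=1 → posterior Beta(14, 24/5)
obs 9: x=1 → posterior Beta(15, 24/5)
obs 10: x=0 → posterior Beta(15, 29/5)
obs 11: x=0 → posterior Beta(15, 34/5)
obs 12: x=0 → posterior Beta(15, 39/5)
obs 13: x=0 → posterior Beta(15, 44/5)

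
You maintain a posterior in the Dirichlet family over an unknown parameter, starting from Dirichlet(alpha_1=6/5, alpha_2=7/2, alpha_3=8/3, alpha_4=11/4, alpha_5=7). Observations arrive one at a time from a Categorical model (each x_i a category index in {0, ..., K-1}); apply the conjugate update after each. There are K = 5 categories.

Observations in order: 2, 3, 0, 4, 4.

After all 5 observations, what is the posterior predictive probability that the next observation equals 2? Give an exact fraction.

obs 1: x=2 → posterior Dirichlet(6/5, 7/2, 11/3, 11/4, 7)
obs 2: x=3 → posterior Dirichlet(6/5, 7/2, 11/3, 15/4, 7)
obs 3: x=0 → posterior Dirichlet(11/5, 7/2, 11/3, 15/4, 7)
obs 4: x=4 → posterior Dirichlet(11/5, 7/2, 11/3, 15/4, 8)
obs 5: x=4 → posterior Dirichlet(11/5, 7/2, 11/3, 15/4, 9)

220/1327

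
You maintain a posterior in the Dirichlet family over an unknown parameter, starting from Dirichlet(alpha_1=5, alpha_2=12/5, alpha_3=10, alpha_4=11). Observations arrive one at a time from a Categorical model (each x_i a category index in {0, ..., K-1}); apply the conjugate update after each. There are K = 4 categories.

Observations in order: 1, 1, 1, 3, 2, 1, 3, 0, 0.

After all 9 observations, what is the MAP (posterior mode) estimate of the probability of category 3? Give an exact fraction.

60/167

obs 1: x=1 → posterior Dirichlet(5, 17/5, 10, 11)
obs 2: x=1 → posterior Dirichlet(5, 22/5, 10, 11)
obs 3: x=1 → posterior Dirichlet(5, 27/5, 10, 11)
obs 4: x=3 → posterior Dirichlet(5, 27/5, 10, 12)
obs 5: x=2 → posterior Dirichlet(5, 27/5, 11, 12)
obs 6: x=1 → posterior Dirichlet(5, 32/5, 11, 12)
obs 7: x=3 → posterior Dirichlet(5, 32/5, 11, 13)
obs 8: x=0 → posterior Dirichlet(6, 32/5, 11, 13)
obs 9: x=0 → posterior Dirichlet(7, 32/5, 11, 13)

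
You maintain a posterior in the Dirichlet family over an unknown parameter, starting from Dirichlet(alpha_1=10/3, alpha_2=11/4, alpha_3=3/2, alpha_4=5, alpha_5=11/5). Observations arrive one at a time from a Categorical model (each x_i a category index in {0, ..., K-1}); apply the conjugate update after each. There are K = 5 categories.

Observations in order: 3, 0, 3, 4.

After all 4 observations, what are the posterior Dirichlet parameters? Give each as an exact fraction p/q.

alpha_1=13/3, alpha_2=11/4, alpha_3=3/2, alpha_4=7, alpha_5=16/5

obs 1: x=3 → posterior Dirichlet(10/3, 11/4, 3/2, 6, 11/5)
obs 2: x=0 → posterior Dirichlet(13/3, 11/4, 3/2, 6, 11/5)
obs 3: x=3 → posterior Dirichlet(13/3, 11/4, 3/2, 7, 11/5)
obs 4: x=4 → posterior Dirichlet(13/3, 11/4, 3/2, 7, 16/5)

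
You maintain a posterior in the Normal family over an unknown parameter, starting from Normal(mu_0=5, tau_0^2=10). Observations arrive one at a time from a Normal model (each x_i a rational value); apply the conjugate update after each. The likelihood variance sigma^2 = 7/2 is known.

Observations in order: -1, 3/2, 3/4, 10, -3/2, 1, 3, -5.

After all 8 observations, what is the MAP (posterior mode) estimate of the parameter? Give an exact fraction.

210/167

obs 1: x=-1 → posterior Normal(5/9, 70/27)
obs 2: x=3/2 → posterior Normal(45/47, 70/47)
obs 3: x=3/4 → posterior Normal(60/67, 70/67)
obs 4: x=10 → posterior Normal(260/87, 70/87)
obs 5: x=-3/2 → posterior Normal(230/107, 70/107)
obs 6: x=1 → posterior Normal(250/127, 70/127)
obs 7: x=3 → posterior Normal(310/147, 10/21)
obs 8: x=-5 → posterior Normal(210/167, 70/167)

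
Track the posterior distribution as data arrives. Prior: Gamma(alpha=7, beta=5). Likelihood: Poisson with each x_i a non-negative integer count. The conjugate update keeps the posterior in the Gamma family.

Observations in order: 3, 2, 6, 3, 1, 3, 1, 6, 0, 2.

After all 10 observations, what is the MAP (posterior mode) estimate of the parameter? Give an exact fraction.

obs 1: x=3 → posterior Gamma(10, 6)
obs 2: x=2 → posterior Gamma(12, 7)
obs 3: x=6 → posterior Gamma(18, 8)
obs 4: x=3 → posterior Gamma(21, 9)
obs 5: x=1 → posterior Gamma(22, 10)
obs 6: x=3 → posterior Gamma(25, 11)
obs 7: x=1 → posterior Gamma(26, 12)
obs 8: x=6 → posterior Gamma(32, 13)
obs 9: x=0 → posterior Gamma(32, 14)
obs 10: x=2 → posterior Gamma(34, 15)

11/5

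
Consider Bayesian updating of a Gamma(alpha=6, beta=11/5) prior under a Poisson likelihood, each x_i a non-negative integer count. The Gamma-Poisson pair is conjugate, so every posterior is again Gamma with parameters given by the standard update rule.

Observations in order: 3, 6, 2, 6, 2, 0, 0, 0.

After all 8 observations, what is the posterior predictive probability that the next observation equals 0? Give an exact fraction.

4889386875822335218694341406651057475751251/50664140005834942856992800438775575662821376

obs 1: x=3 → posterior Gamma(9, 16/5)
obs 2: x=6 → posterior Gamma(15, 21/5)
obs 3: x=2 → posterior Gamma(17, 26/5)
obs 4: x=6 → posterior Gamma(23, 31/5)
obs 5: x=2 → posterior Gamma(25, 36/5)
obs 6: x=0 → posterior Gamma(25, 41/5)
obs 7: x=0 → posterior Gamma(25, 46/5)
obs 8: x=0 → posterior Gamma(25, 51/5)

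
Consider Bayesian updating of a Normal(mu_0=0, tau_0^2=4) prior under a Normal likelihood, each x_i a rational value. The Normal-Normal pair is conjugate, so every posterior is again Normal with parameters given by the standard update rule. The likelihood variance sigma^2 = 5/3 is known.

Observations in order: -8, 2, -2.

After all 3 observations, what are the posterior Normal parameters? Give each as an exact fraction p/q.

obs 1: x=-8 → posterior Normal(-96/17, 20/17)
obs 2: x=2 → posterior Normal(-72/29, 20/29)
obs 3: x=-2 → posterior Normal(-96/41, 20/41)

mu_0=-96/41, tau_0^2=20/41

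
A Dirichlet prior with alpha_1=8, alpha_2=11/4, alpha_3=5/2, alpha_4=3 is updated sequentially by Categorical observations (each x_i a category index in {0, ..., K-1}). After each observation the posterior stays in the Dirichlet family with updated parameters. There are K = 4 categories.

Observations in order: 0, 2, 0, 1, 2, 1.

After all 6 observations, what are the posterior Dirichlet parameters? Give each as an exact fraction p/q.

alpha_1=10, alpha_2=19/4, alpha_3=9/2, alpha_4=3

obs 1: x=0 → posterior Dirichlet(9, 11/4, 5/2, 3)
obs 2: x=2 → posterior Dirichlet(9, 11/4, 7/2, 3)
obs 3: x=0 → posterior Dirichlet(10, 11/4, 7/2, 3)
obs 4: x=1 → posterior Dirichlet(10, 15/4, 7/2, 3)
obs 5: x=2 → posterior Dirichlet(10, 15/4, 9/2, 3)
obs 6: x=1 → posterior Dirichlet(10, 19/4, 9/2, 3)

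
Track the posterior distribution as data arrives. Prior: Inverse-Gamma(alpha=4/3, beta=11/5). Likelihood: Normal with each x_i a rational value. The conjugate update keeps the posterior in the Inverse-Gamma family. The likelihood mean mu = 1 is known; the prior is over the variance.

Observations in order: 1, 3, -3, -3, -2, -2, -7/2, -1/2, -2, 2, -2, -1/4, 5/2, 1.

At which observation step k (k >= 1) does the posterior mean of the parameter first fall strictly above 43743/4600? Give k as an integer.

obs 1: x=1 → posterior Inverse-Gamma(11/6, 11/5)
obs 2: x=3 → posterior Inverse-Gamma(7/3, 21/5)
obs 3: x=-3 → posterior Inverse-Gamma(17/6, 61/5)
obs 4: x=-3 → posterior Inverse-Gamma(10/3, 101/5)
obs 5: x=-2 → posterior Inverse-Gamma(23/6, 247/10)
obs 6: x=-2 → posterior Inverse-Gamma(13/3, 146/5)
obs 7: x=-7/2 → posterior Inverse-Gamma(29/6, 1573/40)
obs 8: x=-1/2 → posterior Inverse-Gamma(16/3, 809/20)
obs 9: x=-2 → posterior Inverse-Gamma(35/6, 899/20)
obs 10: x=2 → posterior Inverse-Gamma(19/3, 909/20)
obs 11: x=-2 → posterior Inverse-Gamma(41/6, 999/20)
obs 12: x=-1/4 → posterior Inverse-Gamma(22/3, 8117/160)
obs 13: x=5/2 → posterior Inverse-Gamma(47/6, 8297/160)
obs 14: x=1 → posterior Inverse-Gamma(25/3, 8297/160)

k = 7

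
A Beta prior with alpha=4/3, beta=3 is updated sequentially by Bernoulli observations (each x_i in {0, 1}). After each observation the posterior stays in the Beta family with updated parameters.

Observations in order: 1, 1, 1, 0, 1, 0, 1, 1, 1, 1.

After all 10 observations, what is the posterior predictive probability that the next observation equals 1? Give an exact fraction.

obs 1: x=1 → posterior Beta(7/3, 3)
obs 2: x=1 → posterior Beta(10/3, 3)
obs 3: x=1 → posterior Beta(13/3, 3)
obs 4: x=0 → posterior Beta(13/3, 4)
obs 5: x=1 → posterior Beta(16/3, 4)
obs 6: x=0 → posterior Beta(16/3, 5)
obs 7: x=1 → posterior Beta(19/3, 5)
obs 8: x=1 → posterior Beta(22/3, 5)
obs 9: x=1 → posterior Beta(25/3, 5)
obs 10: x=1 → posterior Beta(28/3, 5)

28/43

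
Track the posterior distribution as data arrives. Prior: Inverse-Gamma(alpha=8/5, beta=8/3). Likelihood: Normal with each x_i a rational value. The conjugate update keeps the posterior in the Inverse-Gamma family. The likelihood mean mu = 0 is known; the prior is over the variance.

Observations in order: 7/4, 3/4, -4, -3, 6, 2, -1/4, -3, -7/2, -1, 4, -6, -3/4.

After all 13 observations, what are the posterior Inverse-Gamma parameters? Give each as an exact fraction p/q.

obs 1: x=7/4 → posterior Inverse-Gamma(21/10, 403/96)
obs 2: x=3/4 → posterior Inverse-Gamma(13/5, 215/48)
obs 3: x=-4 → posterior Inverse-Gamma(31/10, 599/48)
obs 4: x=-3 → posterior Inverse-Gamma(18/5, 815/48)
obs 5: x=6 → posterior Inverse-Gamma(41/10, 1679/48)
obs 6: x=2 → posterior Inverse-Gamma(23/5, 1775/48)
obs 7: x=-1/4 → posterior Inverse-Gamma(51/10, 3553/96)
obs 8: x=-3 → posterior Inverse-Gamma(28/5, 3985/96)
obs 9: x=-7/2 → posterior Inverse-Gamma(61/10, 4573/96)
obs 10: x=-1 → posterior Inverse-Gamma(33/5, 4621/96)
obs 11: x=4 → posterior Inverse-Gamma(71/10, 5389/96)
obs 12: x=-6 → posterior Inverse-Gamma(38/5, 7117/96)
obs 13: x=-3/4 → posterior Inverse-Gamma(81/10, 893/12)

alpha=81/10, beta=893/12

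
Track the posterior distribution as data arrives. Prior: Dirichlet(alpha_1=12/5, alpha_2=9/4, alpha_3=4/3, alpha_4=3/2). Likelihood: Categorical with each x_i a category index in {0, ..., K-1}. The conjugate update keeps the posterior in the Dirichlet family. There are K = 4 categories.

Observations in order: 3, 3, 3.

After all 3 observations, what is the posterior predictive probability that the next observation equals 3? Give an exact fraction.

270/629

obs 1: x=3 → posterior Dirichlet(12/5, 9/4, 4/3, 5/2)
obs 2: x=3 → posterior Dirichlet(12/5, 9/4, 4/3, 7/2)
obs 3: x=3 → posterior Dirichlet(12/5, 9/4, 4/3, 9/2)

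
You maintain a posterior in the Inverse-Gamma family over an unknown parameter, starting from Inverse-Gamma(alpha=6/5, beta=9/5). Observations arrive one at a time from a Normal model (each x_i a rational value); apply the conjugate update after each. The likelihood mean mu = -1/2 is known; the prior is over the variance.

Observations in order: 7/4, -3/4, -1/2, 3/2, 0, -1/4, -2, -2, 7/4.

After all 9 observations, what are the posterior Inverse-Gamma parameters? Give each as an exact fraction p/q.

alpha=57/10, beta=113/10

obs 1: x=7/4 → posterior Inverse-Gamma(17/10, 693/160)
obs 2: x=-3/4 → posterior Inverse-Gamma(11/5, 349/80)
obs 3: x=-1/2 → posterior Inverse-Gamma(27/10, 349/80)
obs 4: x=3/2 → posterior Inverse-Gamma(16/5, 509/80)
obs 5: x=0 → posterior Inverse-Gamma(37/10, 519/80)
obs 6: x=-1/4 → posterior Inverse-Gamma(21/5, 1043/160)
obs 7: x=-2 → posterior Inverse-Gamma(47/10, 1223/160)
obs 8: x=-2 → posterior Inverse-Gamma(26/5, 1403/160)
obs 9: x=7/4 → posterior Inverse-Gamma(57/10, 113/10)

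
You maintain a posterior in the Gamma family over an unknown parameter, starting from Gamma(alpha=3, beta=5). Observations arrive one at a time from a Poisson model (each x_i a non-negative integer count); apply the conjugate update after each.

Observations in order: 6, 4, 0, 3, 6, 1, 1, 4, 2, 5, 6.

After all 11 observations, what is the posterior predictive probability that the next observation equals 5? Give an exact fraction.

28569644462780265895065852440553811612988999804381036544/398703807810572411498315063055075847178723756123452198369

obs 1: x=6 → posterior Gamma(9, 6)
obs 2: x=4 → posterior Gamma(13, 7)
obs 3: x=0 → posterior Gamma(13, 8)
obs 4: x=3 → posterior Gamma(16, 9)
obs 5: x=6 → posterior Gamma(22, 10)
obs 6: x=1 → posterior Gamma(23, 11)
obs 7: x=1 → posterior Gamma(24, 12)
obs 8: x=4 → posterior Gamma(28, 13)
obs 9: x=2 → posterior Gamma(30, 14)
obs 10: x=5 → posterior Gamma(35, 15)
obs 11: x=6 → posterior Gamma(41, 16)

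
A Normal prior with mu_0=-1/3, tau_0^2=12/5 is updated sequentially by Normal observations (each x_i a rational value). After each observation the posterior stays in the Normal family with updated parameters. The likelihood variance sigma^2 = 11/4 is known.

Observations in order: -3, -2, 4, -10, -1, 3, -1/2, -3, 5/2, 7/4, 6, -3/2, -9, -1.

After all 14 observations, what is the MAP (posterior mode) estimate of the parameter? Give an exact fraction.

obs 1: x=-3 → posterior Normal(-487/309, 132/103)
obs 2: x=-2 → posterior Normal(-775/453, 132/151)
obs 3: x=4 → posterior Normal(-1/3, 132/199)
obs 4: x=-10 → posterior Normal(-1639/741, 132/247)
obs 5: x=-1 → posterior Normal(-1783/885, 132/295)
obs 6: x=3 → posterior Normal(-193/147, 132/343)
obs 7: x=-1/2 → posterior Normal(-1423/1173, 132/391)
obs 8: x=-3 → posterior Normal(-1855/1317, 132/439)
obs 9: x=5/2 → posterior Normal(-1495/1461, 132/487)
obs 10: x=7/4 → posterior Normal(-1243/1605, 132/535)
obs 11: x=6 → posterior Normal(-379/1749, 12/53)
obs 12: x=-3/2 → posterior Normal(-595/1893, 132/631)
obs 13: x=-9 → posterior Normal(-1891/2037, 132/679)
obs 14: x=-1 → posterior Normal(-2035/2181, 132/727)

-2035/2181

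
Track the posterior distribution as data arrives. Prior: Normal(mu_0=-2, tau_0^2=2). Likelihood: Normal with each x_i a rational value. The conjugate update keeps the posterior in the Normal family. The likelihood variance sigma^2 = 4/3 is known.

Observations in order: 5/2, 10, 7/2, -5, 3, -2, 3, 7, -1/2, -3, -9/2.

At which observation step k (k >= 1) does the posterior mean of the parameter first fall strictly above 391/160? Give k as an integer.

obs 1: x=5/2 → posterior Normal(7/10, 4/5)
obs 2: x=10 → posterior Normal(67/16, 1/2)
obs 3: x=7/2 → posterior Normal(4, 4/11)
obs 4: x=-5 → posterior Normal(29/14, 2/7)
obs 5: x=3 → posterior Normal(38/17, 4/17)
obs 6: x=-2 → posterior Normal(8/5, 1/5)
obs 7: x=3 → posterior Normal(41/23, 4/23)
obs 8: x=7 → posterior Normal(31/13, 2/13)
obs 9: x=-1/2 → posterior Normal(121/58, 4/29)
obs 10: x=-3 → posterior Normal(103/64, 1/8)
obs 11: x=-9/2 → posterior Normal(38/35, 4/35)

k = 2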